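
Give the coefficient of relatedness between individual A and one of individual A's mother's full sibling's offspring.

0.125

Each parent–offspring link contributes a factor of 1/2, and independent paths through distinct common ancestors add.
First cousins share one grandparent pair — two paths of length 4: r = 2·(1/2)^4 = 1/8.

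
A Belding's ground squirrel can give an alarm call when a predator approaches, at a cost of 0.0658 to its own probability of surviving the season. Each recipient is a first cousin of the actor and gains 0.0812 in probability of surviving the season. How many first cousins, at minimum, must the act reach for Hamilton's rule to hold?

7

r to a first cousin = 1/8 (first cousins share one grandparent pair — two paths of length 4: r = 2·(1/2)^4 = 1/8).
Hamilton's rule: n·r·B > C  ⇒  n > C/(r·B) = 0.0658/(0.125·0.0812) = 6.483.
The smallest integer exceeding 6.483 is 7.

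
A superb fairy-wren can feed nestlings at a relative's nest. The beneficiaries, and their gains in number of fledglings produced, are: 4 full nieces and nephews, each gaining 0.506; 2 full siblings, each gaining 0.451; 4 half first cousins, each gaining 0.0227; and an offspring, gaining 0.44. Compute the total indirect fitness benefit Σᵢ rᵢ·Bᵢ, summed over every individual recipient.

1.182675

r to a full niece or nephew = 1/4 (full aunt/uncle↔niece/nephew: two paths of length 3 through the shared grandparent pair: r = 2·(1/2)^3 = 1/4).
r to a full sibling = 1/2 (full sibs share both parents — two paths of length 2: r = 2·(1/2)^2 = 1/2).
r to a half first cousin = 1/16 (half first cousins share one grandparent — one path of length 4: r = (1/2)^4 = 1/16).
r to an offspring = 0.5 (one parent–offspring link: r = (1/2)^1 = 1/2).
Summing one r·B term per recipient: 4·0.25·0.506 + 2·0.5·0.451 + 4·0.0625·0.0227 + 1·0.5·0.44 = 1.182675.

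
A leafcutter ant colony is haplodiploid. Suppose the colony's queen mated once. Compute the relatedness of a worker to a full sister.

Haplodiploid full sisters inherit their father's entire haploid genome identically (contributing 1/2) and on average half of their mother's contribution (1/2 · 1/2 = 1/4); r = 1/2 + 1/4 = 3/4.

0.75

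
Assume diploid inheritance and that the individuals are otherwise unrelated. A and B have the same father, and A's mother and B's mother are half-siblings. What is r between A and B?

With two independent routes of shared ancestry, r is the sum of the two contributions.
A and B are related in two ways: half-sibs through their shared father (r = 1/4) and half first cousins through their mothers (r = 1/16).
r = 1/4 + 1/16 = 5/16 = 0.3125.

0.3125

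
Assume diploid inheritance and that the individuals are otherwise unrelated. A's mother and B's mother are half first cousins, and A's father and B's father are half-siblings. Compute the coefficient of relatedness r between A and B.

Independent pedigree routes through distinct common ancestors add.
A and B are related in two ways: half second cousins through their mothers (r = 1/64) and half first cousins through their fathers (r = 1/16).
r = 1/64 + 1/16 = 0.078125.

0.078125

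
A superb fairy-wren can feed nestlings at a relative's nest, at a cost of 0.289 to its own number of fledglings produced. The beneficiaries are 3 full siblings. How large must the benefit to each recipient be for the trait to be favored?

r to a full sibling = 1/2 (full sibs share both parents — two paths of length 2: r = 2·(1/2)^2 = 1/2).
Hamilton's rule with n recipients of equal r: n·r·B > C, so B > C/(n·r) = 0.289/(3·0.5) = 0.1927.

0.1927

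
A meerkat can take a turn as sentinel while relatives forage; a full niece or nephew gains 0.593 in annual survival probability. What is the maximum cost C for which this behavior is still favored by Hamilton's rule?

0.14825

r to a full niece or nephew = 0.25 (full aunt/uncle↔niece/nephew: two paths of length 3 through the shared grandparent pair: r = 2·(1/2)^3 = 1/4).
Hamilton's rule: n·r·B > C, so the trait is favored while C < n·r·B = 1·0.25·0.593 = 0.14825.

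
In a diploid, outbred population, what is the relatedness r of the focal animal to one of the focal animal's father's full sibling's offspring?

Each parent–offspring link contributes a factor of 1/2, and independent paths through distinct common ancestors add.
First cousins share one grandparent pair — two paths of length 4: r = 2·(1/2)^4 = 1/8.

0.125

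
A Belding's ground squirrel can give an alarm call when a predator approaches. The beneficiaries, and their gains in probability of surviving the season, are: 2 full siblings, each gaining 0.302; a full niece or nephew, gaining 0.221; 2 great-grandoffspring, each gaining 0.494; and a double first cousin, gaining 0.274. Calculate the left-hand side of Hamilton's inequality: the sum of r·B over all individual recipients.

0.54925

r to a full sibling = 1/2 (full sibs share both parents — two paths of length 2: r = 2·(1/2)^2 = 1/2).
r to a full niece or nephew = 0.25 (full aunt/uncle↔niece/nephew: two paths of length 3 through the shared grandparent pair: r = 2·(1/2)^3 = 1/4).
r to a great-grandoffspring = 0.125 (three parent–offspring links: r = (1/2)^3 = 1/8).
r to a double first cousin = 0.25 (double first cousins share both grandparent pairs — four paths of length 4: r = 4·(1/2)^4 = 1/4).
Summing one r·B term per recipient: 2·0.5·0.302 + 1·0.25·0.221 + 2·0.125·0.494 + 1·0.25·0.274 = 0.54925.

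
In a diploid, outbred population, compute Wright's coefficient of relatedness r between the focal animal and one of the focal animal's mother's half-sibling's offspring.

Each parent–offspring link contributes a factor of 1/2, and independent paths through distinct common ancestors add.
Half first cousins share one grandparent — one path of length 4: r = (1/2)^4 = 1/16.

0.0625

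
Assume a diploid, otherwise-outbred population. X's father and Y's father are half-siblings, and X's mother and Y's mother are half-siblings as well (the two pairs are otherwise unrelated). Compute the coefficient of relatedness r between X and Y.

Wright's path rule: contributions from independent ancestry routes add.
X and Y are related in two ways: half first cousins through their fathers (r = 1/16) and half first cousins through their mothers (r = 1/16).
r = 1/16 + 1/16 = 1/8 = 0.125.

0.125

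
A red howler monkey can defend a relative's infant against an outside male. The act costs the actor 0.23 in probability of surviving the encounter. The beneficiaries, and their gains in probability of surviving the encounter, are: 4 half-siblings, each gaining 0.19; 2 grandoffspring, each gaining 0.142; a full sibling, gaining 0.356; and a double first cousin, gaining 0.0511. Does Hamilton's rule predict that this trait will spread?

Hamilton's rule: the trait is favored when the sum of r·B over every recipient exceeds the actor's cost C.
r to a half-sibling = 1/4 (half-sibs share one parent — one path of length 2: r = (1/2)^2 = 1/4).
r to a grandoffspring = 1/4 (two parent–offspring links: r = (1/2)^2 = 1/4).
r to a full sibling = 1/2 (full sibs share both parents — two paths of length 2: r = 2·(1/2)^2 = 1/2).
r to a double first cousin = 1/4 (double first cousins share both grandparent pairs — four paths of length 4: r = 4·(1/2)^4 = 1/4).
Summing one r·B term per recipient: 4·0.25·0.19 + 2·0.25·0.142 + 1·0.5·0.356 + 1·0.25·0.0511 = 0.451775.
0.451775 > 0.23: the indirect benefit exceeds the cost.

Yes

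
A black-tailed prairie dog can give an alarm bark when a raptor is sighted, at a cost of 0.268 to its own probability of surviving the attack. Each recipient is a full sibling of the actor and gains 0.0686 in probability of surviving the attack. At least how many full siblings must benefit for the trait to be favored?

8

r to a full sibling = 0.5 (full sibs share both parents — two paths of length 2: r = 2·(1/2)^2 = 1/2).
Hamilton's rule: n·r·B > C  ⇒  n > C/(r·B) = 0.268/(0.5·0.0686) = 7.813.
The smallest integer exceeding 7.813 is 8.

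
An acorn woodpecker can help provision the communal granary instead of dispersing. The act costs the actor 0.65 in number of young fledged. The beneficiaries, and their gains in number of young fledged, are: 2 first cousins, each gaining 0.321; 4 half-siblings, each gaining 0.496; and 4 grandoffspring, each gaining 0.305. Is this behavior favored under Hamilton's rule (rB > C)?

Hamilton's rule: the trait is favored when the sum of r·B over every recipient exceeds the actor's cost C.
r to a first cousin = 1/8 (first cousins share one grandparent pair — two paths of length 4: r = 2·(1/2)^4 = 1/8).
r to a half-sibling = 0.25 (half-sibs share one parent — one path of length 2: r = (1/2)^2 = 1/4).
r to a grandoffspring = 1/4 (two parent–offspring links: r = (1/2)^2 = 1/4).
Summing one r·B term per recipient: 2·0.125·0.321 + 4·0.25·0.496 + 4·0.25·0.305 = 0.88125.
0.88125 > 0.65: the indirect benefit exceeds the cost.

Yes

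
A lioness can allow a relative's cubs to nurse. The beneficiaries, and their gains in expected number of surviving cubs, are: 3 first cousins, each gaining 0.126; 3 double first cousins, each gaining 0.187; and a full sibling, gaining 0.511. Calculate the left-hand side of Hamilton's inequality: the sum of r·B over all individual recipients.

0.443

r to a first cousin = 0.125 (first cousins share one grandparent pair — two paths of length 4: r = 2·(1/2)^4 = 1/8).
r to a double first cousin = 1/4 (double first cousins share both grandparent pairs — four paths of length 4: r = 4·(1/2)^4 = 1/4).
r to a full sibling = 0.5 (full sibs share both parents — two paths of length 2: r = 2·(1/2)^2 = 1/2).
Summing one r·B term per recipient: 3·0.125·0.126 + 3·0.25·0.187 + 1·0.5·0.511 = 0.443.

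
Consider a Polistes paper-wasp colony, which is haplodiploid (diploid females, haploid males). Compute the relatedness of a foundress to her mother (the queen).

One meiotic link between diploid queen and diploid daughter: r = 1/2.

0.5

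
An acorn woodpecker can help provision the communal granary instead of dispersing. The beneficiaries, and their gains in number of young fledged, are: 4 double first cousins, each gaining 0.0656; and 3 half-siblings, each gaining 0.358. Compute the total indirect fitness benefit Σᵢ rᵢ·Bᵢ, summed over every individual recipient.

0.3341

r to a double first cousin = 0.25 (double first cousins share both grandparent pairs — four paths of length 4: r = 4·(1/2)^4 = 1/4).
r to a half-sibling = 1/4 (half-sibs share one parent — one path of length 2: r = (1/2)^2 = 1/4).
Summing one r·B term per recipient: 4·0.25·0.0656 + 3·0.25·0.358 = 0.3341.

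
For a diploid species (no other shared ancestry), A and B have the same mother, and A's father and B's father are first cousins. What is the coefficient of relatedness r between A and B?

0.28125

With two independent routes of shared ancestry, r is the sum of the two contributions.
A and B are related in two ways: half-sibs through their shared mother (r = 1/4) and second cousins through their fathers (r = 1/32).
r = 1/4 + 1/32 = 9/32 = 0.28125.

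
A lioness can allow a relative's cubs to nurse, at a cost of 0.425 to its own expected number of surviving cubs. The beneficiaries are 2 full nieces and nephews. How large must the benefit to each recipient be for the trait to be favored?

r to a full niece or nephew = 1/4 (full aunt/uncle↔niece/nephew: two paths of length 3 through the shared grandparent pair: r = 2·(1/2)^3 = 1/4).
Hamilton's rule with n recipients of equal r: n·r·B > C, so B > C/(n·r) = 0.425/(2·0.25) = 0.85.

0.85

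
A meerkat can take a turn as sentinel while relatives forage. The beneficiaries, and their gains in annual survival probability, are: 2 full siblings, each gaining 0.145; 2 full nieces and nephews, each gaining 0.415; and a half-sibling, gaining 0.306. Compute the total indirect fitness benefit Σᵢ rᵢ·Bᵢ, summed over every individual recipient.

0.429

r to a full sibling = 0.5 (full sibs share both parents — two paths of length 2: r = 2·(1/2)^2 = 1/2).
r to a full niece or nephew = 1/4 (full aunt/uncle↔niece/nephew: two paths of length 3 through the shared grandparent pair: r = 2·(1/2)^3 = 1/4).
r to a half-sibling = 1/4 (half-sibs share one parent — one path of length 2: r = (1/2)^2 = 1/4).
Summing one r·B term per recipient: 2·0.5·0.145 + 2·0.25·0.415 + 1·0.25·0.306 = 0.429.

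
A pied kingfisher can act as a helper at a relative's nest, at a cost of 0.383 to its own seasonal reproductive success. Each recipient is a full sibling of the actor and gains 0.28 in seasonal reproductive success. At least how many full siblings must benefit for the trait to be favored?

3

r to a full sibling = 1/2 (full sibs share both parents — two paths of length 2: r = 2·(1/2)^2 = 1/2).
Hamilton's rule: n·r·B > C  ⇒  n > C/(r·B) = 0.383/(0.5·0.28) = 2.736.
The smallest integer exceeding 2.736 is 3.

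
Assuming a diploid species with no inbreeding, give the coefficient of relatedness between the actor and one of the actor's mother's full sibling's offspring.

Each parent–offspring link contributes a factor of 1/2, and independent paths through distinct common ancestors add.
First cousins share one grandparent pair — two paths of length 4: r = 2·(1/2)^4 = 1/8.

0.125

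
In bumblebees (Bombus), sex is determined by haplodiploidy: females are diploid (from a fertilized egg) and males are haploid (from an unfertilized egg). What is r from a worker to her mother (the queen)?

One meiotic link between diploid queen and diploid daughter: r = 1/2.

0.5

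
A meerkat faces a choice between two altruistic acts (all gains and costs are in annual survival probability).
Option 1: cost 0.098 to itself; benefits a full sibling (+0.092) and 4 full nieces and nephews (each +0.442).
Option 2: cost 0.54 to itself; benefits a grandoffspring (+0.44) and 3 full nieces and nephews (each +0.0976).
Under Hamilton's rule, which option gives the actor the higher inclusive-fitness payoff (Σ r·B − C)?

Option 1: r to a full sibling = 0.5.
Option 1: r to a full niece or nephew = 0.25.
Option 1: Σ r·B − C = (1·0.5·0.092 + 4·0.25·0.442) − 0.098 = 0.39.
Option 2: r to a grandoffspring = 0.25.
Option 2: r to a full niece or nephew = 0.25.
Option 2: Σ r·B − C = (1·0.25·0.44 + 3·0.25·0.0976) − 0.54 = -0.3568.
Option 1 has the higher net inclusive-fitness payoff.

Option 1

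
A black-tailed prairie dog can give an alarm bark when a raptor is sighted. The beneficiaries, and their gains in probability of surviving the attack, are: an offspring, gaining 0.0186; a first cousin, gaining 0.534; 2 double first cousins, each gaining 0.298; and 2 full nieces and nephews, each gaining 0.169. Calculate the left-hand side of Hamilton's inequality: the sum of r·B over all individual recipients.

r to an offspring = 0.5 (one parent–offspring link: r = (1/2)^1 = 1/2).
r to a first cousin = 0.125 (first cousins share one grandparent pair — two paths of length 4: r = 2·(1/2)^4 = 1/8).
r to a double first cousin = 1/4 (double first cousins share both grandparent pairs — four paths of length 4: r = 4·(1/2)^4 = 1/4).
r to a full niece or nephew = 1/4 (full aunt/uncle↔niece/nephew: two paths of length 3 through the shared grandparent pair: r = 2·(1/2)^3 = 1/4).
Summing one r·B term per recipient: 1·0.5·0.0186 + 1·0.125·0.534 + 2·0.25·0.298 + 2·0.25·0.169 = 0.30955.

0.30955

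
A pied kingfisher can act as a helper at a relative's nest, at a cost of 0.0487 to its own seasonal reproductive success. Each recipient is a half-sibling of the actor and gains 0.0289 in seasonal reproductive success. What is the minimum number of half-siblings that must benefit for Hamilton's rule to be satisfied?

7

r to a half-sibling = 0.25 (half-sibs share one parent — one path of length 2: r = (1/2)^2 = 1/4).
Hamilton's rule: n·r·B > C  ⇒  n > C/(r·B) = 0.0487/(0.25·0.0289) = 6.74.
The smallest integer exceeding 6.74 is 7.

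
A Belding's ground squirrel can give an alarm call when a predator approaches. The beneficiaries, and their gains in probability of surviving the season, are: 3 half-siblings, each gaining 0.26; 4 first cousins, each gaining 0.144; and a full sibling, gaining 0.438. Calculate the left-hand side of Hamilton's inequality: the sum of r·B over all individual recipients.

r to a half-sibling = 0.25 (half-sibs share one parent — one path of length 2: r = (1/2)^2 = 1/4).
r to a first cousin = 1/8 (first cousins share one grandparent pair — two paths of length 4: r = 2·(1/2)^4 = 1/8).
r to a full sibling = 1/2 (full sibs share both parents — two paths of length 2: r = 2·(1/2)^2 = 1/2).
Summing one r·B term per recipient: 3·0.25·0.26 + 4·0.125·0.144 + 1·0.5·0.438 = 0.486.

0.486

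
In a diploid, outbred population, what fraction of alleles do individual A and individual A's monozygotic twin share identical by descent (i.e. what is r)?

1

Each parent–offspring link contributes a factor of 1/2, and independent paths through distinct common ancestors add.
Monozygotic twins share every allele identical by descent: r = 1.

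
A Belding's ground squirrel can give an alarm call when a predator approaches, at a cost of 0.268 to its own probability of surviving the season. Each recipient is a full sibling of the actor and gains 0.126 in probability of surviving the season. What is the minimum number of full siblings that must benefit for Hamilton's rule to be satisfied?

5

r to a full sibling = 1/2 (full sibs share both parents — two paths of length 2: r = 2·(1/2)^2 = 1/2).
Hamilton's rule: n·r·B > C  ⇒  n > C/(r·B) = 0.268/(0.5·0.126) = 4.254.
The smallest integer exceeding 4.254 is 5.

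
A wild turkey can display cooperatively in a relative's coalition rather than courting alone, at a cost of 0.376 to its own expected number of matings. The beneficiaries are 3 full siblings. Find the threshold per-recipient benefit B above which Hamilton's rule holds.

r to a full sibling = 0.5 (full sibs share both parents — two paths of length 2: r = 2·(1/2)^2 = 1/2).
Hamilton's rule with n recipients of equal r: n·r·B > C, so B > C/(n·r) = 0.376/(3·0.5) = 0.2507.

0.2507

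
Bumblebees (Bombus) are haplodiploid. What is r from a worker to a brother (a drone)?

0.25

Her haploid brother carries none of their father's genes and a random half of their mother's genome; that half matches the maternal half of her own genome with probability 1/2: r = 1/2 · 1/2 = 1/4.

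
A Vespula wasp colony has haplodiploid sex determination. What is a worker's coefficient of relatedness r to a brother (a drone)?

Her haploid brother carries none of their father's genes and a random half of their mother's genome; that half matches the maternal half of her own genome with probability 1/2: r = 1/2 · 1/2 = 1/4.

0.25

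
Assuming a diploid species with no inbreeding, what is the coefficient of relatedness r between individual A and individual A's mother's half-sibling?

0.125

Each parent–offspring link contributes a factor of 1/2, and independent paths through distinct common ancestors add.
Half-aunt/uncle↔niece/nephew: one path of length 3: r = (1/2)^3 = 1/8.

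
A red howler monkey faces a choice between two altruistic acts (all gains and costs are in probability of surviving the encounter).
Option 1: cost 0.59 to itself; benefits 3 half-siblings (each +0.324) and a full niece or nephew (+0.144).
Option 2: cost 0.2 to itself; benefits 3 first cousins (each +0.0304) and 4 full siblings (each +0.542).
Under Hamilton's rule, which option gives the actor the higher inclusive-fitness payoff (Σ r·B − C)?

Option 2

Option 1: r to a half-sibling = 0.25.
Option 1: r to a full niece or nephew = 0.25.
Option 1: Σ r·B − C = (3·0.25·0.324 + 1·0.25·0.144) − 0.59 = -0.311.
Option 2: r to a first cousin = 0.125.
Option 2: r to a full sibling = 0.5.
Option 2: Σ r·B − C = (3·0.125·0.0304 + 4·0.5·0.542) − 0.2 = 0.8954.
Option 2 has the higher net inclusive-fitness payoff.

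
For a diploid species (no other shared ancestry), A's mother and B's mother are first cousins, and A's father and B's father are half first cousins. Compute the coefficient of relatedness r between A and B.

Independent pedigree routes through distinct common ancestors add.
A and B are related in two ways: second cousins through their mothers (r = 1/32) and half second cousins through their fathers (r = 1/64).
r = 1/32 + 1/64 = 3/64 = 0.046875.

0.046875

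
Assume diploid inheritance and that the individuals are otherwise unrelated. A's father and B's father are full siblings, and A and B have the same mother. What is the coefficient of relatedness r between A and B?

0.375

Relatedness sums over independent paths through distinct common ancestors.
A and B are related in two ways: first cousins through their fathers (r = 1/8) and half-sibs through their shared mother (r = 1/4).
r = 1/8 + 1/4 = 3/8 = 0.375.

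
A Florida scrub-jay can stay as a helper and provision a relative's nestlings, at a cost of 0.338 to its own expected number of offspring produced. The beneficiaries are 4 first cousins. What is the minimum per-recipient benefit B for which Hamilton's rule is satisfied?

r to a first cousin = 0.125 (first cousins share one grandparent pair — two paths of length 4: r = 2·(1/2)^4 = 1/8).
Hamilton's rule with n recipients of equal r: n·r·B > C, so B > C/(n·r) = 0.338/(4·0.125) = 0.676.

0.676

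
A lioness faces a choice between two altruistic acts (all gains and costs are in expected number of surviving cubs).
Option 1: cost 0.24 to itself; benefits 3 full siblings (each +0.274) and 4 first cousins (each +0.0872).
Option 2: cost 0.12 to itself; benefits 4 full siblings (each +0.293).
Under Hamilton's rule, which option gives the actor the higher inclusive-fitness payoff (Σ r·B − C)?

Option 1: r to a full sibling = 0.5.
Option 1: r to a first cousin = 0.125.
Option 1: Σ r·B − C = (3·0.5·0.274 + 4·0.125·0.0872) − 0.24 = 0.2146.
Option 2: r to a full sibling = 0.5.
Option 2: Σ r·B − C = (4·0.5·0.293) − 0.12 = 0.466.
Option 2 has the higher net inclusive-fitness payoff.

Option 2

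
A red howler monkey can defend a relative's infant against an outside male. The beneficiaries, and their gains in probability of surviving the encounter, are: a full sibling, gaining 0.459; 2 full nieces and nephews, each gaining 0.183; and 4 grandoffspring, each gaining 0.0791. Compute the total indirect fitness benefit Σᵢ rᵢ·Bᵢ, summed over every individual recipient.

0.4001

r to a full sibling = 0.5 (full sibs share both parents — two paths of length 2: r = 2·(1/2)^2 = 1/2).
r to a full niece or nephew = 1/4 (full aunt/uncle↔niece/nephew: two paths of length 3 through the shared grandparent pair: r = 2·(1/2)^3 = 1/4).
r to a grandoffspring = 1/4 (two parent–offspring links: r = (1/2)^2 = 1/4).
Summing one r·B term per recipient: 1·0.5·0.459 + 2·0.25·0.183 + 4·0.25·0.0791 = 0.4001.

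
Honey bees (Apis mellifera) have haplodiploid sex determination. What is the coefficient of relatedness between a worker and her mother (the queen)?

One meiotic link between diploid queen and diploid daughter: r = 1/2.

0.5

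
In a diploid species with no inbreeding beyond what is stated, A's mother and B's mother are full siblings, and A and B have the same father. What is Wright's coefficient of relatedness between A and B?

With two independent routes of shared ancestry, r is the sum of the two contributions.
A and B are related in two ways: first cousins through their mothers (r = 1/8) and half-sibs through their shared father (r = 1/4).
r = 1/8 + 1/4 = 3/8 = 0.375.

0.375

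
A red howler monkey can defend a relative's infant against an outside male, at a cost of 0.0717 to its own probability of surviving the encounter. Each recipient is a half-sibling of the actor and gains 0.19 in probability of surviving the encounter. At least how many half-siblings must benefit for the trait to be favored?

2

r to a half-sibling = 1/4 (half-sibs share one parent — one path of length 2: r = (1/2)^2 = 1/4).
Hamilton's rule: n·r·B > C  ⇒  n > C/(r·B) = 0.0717/(0.25·0.19) = 1.509.
The smallest integer exceeding 1.509 is 2.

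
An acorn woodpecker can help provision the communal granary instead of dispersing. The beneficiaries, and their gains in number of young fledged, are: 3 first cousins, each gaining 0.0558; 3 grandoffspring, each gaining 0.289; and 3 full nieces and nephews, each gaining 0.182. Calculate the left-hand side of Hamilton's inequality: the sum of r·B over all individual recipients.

r to a first cousin = 0.125 (first cousins share one grandparent pair — two paths of length 4: r = 2·(1/2)^4 = 1/8).
r to a grandoffspring = 0.25 (two parent–offspring links: r = (1/2)^2 = 1/4).
r to a full niece or nephew = 1/4 (full aunt/uncle↔niece/nephew: two paths of length 3 through the shared grandparent pair: r = 2·(1/2)^3 = 1/4).
Summing one r·B term per recipient: 3·0.125·0.0558 + 3·0.25·0.289 + 3·0.25·0.182 = 0.374175.

0.374175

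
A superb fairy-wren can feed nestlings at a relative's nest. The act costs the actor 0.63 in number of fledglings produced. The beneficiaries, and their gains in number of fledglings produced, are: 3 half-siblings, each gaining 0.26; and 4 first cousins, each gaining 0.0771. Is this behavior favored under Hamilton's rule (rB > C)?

Hamilton's rule: the trait is favored when the sum of r·B over every recipient exceeds the actor's cost C.
r to a half-sibling = 1/4 (half-sibs share one parent — one path of length 2: r = (1/2)^2 = 1/4).
r to a first cousin = 1/8 (first cousins share one grandparent pair — two paths of length 4: r = 2·(1/2)^4 = 1/8).
Summing one r·B term per recipient: 3·0.25·0.26 + 4·0.125·0.0771 = 0.23355.
0.23355 < 0.63: the indirect benefit is less than the cost.

No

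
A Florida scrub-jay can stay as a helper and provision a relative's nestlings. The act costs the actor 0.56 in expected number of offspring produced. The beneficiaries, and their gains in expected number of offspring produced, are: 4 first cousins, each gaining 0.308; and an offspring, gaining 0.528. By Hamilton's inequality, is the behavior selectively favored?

Hamilton's rule: the trait is favored when the sum of r·B over every recipient exceeds the actor's cost C.
r to a first cousin = 1/8 (first cousins share one grandparent pair — two paths of length 4: r = 2·(1/2)^4 = 1/8).
r to an offspring = 0.5 (one parent–offspring link: r = (1/2)^1 = 1/2).
Summing one r·B term per recipient: 4·0.125·0.308 + 1·0.5·0.528 = 0.418.
0.418 < 0.56: the indirect benefit is less than the cost.

No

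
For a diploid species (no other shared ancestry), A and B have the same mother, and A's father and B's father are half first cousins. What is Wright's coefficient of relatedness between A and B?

Wright's path rule: contributions from independent ancestry routes add.
A and B are related in two ways: half-sibs through their shared mother (r = 1/4) and half second cousins through their fathers (r = 1/64).
r = 1/4 + 1/64 = 0.265625.

0.265625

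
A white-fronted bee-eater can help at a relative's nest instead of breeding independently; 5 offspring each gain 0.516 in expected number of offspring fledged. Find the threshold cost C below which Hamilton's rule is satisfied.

r to an offspring = 1/2 (one parent–offspring link: r = (1/2)^1 = 1/2).
Hamilton's rule: n·r·B > C, so the trait is favored while C < n·r·B = 5·0.5·0.516 = 1.29.

1.29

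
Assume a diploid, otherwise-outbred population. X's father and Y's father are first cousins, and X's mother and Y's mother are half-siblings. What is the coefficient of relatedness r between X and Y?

Independent pedigree routes through distinct common ancestors add.
X and Y are related in two ways: second cousins through their fathers (r = 1/32) and half first cousins through their mothers (r = 1/16).
r = 1/32 + 1/16 = 0.09375.

0.09375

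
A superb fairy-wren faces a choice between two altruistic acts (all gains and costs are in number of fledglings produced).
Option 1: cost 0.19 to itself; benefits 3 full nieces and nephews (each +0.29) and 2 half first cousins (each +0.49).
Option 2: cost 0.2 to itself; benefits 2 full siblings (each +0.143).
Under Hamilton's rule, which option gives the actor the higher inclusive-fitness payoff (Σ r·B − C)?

Option 1: r to a full niece or nephew = 0.25.
Option 1: r to a half first cousin = 0.0625.
Option 1: Σ r·B − C = (3·0.25·0.29 + 2·0.0625·0.49) − 0.19 = 0.08875.
Option 2: r to a full sibling = 0.5.
Option 2: Σ r·B − C = (2·0.5·0.143) − 0.2 = -0.057.
Option 1 has the higher net inclusive-fitness payoff.

Option 1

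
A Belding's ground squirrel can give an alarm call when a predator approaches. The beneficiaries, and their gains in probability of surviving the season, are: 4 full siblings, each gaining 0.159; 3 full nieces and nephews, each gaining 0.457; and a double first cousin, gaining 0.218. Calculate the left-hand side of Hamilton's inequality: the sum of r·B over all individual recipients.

0.71525

r to a full sibling = 1/2 (full sibs share both parents — two paths of length 2: r = 2·(1/2)^2 = 1/2).
r to a full niece or nephew = 1/4 (full aunt/uncle↔niece/nephew: two paths of length 3 through the shared grandparent pair: r = 2·(1/2)^3 = 1/4).
r to a double first cousin = 0.25 (double first cousins share both grandparent pairs — four paths of length 4: r = 4·(1/2)^4 = 1/4).
Summing one r·B term per recipient: 4·0.5·0.159 + 3·0.25·0.457 + 1·0.25·0.218 = 0.71525.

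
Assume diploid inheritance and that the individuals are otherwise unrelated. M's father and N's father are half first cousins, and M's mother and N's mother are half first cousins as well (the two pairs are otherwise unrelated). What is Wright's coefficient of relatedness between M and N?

Independent pedigree routes through distinct common ancestors add.
M and N are related in two ways: half second cousins through their fathers (r = 1/64) and half second cousins through their mothers (r = 1/64).
r = 1/64 + 1/64 = 1/32 = 0.03125.

0.03125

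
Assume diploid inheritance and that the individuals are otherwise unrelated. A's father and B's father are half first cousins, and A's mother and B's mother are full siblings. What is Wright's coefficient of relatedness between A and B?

With two independent routes of shared ancestry, r is the sum of the two contributions.
A and B are related in two ways: half second cousins through their fathers (r = 1/64) and first cousins through their mothers (r = 1/8).
r = 1/64 + 1/8 = 0.140625.

0.140625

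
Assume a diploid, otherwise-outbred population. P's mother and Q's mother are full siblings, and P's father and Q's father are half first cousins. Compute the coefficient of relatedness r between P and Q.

With two independent routes of shared ancestry, r is the sum of the two contributions.
P and Q are related in two ways: first cousins through their mothers (r = 1/8) and half second cousins through their fathers (r = 1/64).
r = 1/8 + 1/64 = 9/64 = 0.140625.

0.140625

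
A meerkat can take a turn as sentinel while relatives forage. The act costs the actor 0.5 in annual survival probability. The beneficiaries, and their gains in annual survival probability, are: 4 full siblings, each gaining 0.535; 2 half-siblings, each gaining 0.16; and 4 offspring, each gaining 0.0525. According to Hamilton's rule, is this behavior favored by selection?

Yes

Hamilton's rule: the trait is favored when the sum of r·B over every recipient exceeds the actor's cost C.
r to a full sibling = 1/2 (full sibs share both parents — two paths of length 2: r = 2·(1/2)^2 = 1/2).
r to a half-sibling = 1/4 (half-sibs share one parent — one path of length 2: r = (1/2)^2 = 1/4).
r to an offspring = 0.5 (one parent–offspring link: r = (1/2)^1 = 1/2).
Summing one r·B term per recipient: 4·0.5·0.535 + 2·0.25·0.16 + 4·0.5·0.0525 = 1.255.
1.255 > 0.5: the indirect benefit exceeds the cost.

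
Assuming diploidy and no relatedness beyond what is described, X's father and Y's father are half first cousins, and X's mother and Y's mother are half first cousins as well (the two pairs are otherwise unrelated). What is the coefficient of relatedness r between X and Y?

0.03125

Wright's path rule: contributions from independent ancestry routes add.
X and Y are related in two ways: half second cousins through their fathers (r = 1/64) and half second cousins through their mothers (r = 1/64).
r = 1/64 + 1/64 = 1/32 = 0.03125.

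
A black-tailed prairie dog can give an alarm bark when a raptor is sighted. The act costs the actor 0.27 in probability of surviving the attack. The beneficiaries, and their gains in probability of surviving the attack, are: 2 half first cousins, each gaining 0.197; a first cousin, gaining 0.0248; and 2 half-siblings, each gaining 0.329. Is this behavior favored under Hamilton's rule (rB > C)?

Hamilton's rule: the trait is favored when the sum of r·B over every recipient exceeds the actor's cost C.
r to a half first cousin = 0.0625 (half first cousins share one grandparent — one path of length 4: r = (1/2)^4 = 1/16).
r to a first cousin = 1/8 (first cousins share one grandparent pair — two paths of length 4: r = 2·(1/2)^4 = 1/8).
r to a half-sibling = 0.25 (half-sibs share one parent — one path of length 2: r = (1/2)^2 = 1/4).
Summing one r·B term per recipient: 2·0.0625·0.197 + 1·0.125·0.0248 + 2·0.25·0.329 = 0.192225.
0.192225 < 0.27: the indirect benefit is less than the cost.

No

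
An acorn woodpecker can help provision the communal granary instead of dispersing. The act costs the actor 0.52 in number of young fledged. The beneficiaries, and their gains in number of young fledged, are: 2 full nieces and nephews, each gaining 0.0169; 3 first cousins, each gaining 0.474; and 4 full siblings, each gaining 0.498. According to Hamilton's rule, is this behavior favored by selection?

Hamilton's rule: the trait is favored when the sum of r·B over every recipient exceeds the actor's cost C.
r to a full niece or nephew = 0.25 (full aunt/uncle↔niece/nephew: two paths of length 3 through the shared grandparent pair: r = 2·(1/2)^3 = 1/4).
r to a first cousin = 1/8 (first cousins share one grandparent pair — two paths of length 4: r = 2·(1/2)^4 = 1/8).
r to a full sibling = 1/2 (full sibs share both parents — two paths of length 2: r = 2·(1/2)^2 = 1/2).
Summing one r·B term per recipient: 2·0.25·0.0169 + 3·0.125·0.474 + 4·0.5·0.498 = 1.1822.
1.1822 > 0.52: the indirect benefit exceeds the cost.

Yes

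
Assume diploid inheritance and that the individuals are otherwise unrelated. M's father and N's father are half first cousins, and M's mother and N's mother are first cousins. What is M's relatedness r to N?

Relatedness sums over independent paths through distinct common ancestors.
M and N are related in two ways: half second cousins through their fathers (r = 1/64) and second cousins through their mothers (r = 1/32).
r = 1/64 + 1/32 = 0.046875.

0.046875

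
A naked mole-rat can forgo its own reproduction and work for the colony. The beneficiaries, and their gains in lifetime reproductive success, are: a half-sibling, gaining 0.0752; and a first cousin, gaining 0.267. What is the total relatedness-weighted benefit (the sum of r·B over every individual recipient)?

r to a half-sibling = 0.25 (half-sibs share one parent — one path of length 2: r = (1/2)^2 = 1/4).
r to a first cousin = 0.125 (first cousins share one grandparent pair — two paths of length 4: r = 2·(1/2)^4 = 1/8).
Summing one r·B term per recipient: 1·0.25·0.0752 + 1·0.125·0.267 = 0.052175.

0.052175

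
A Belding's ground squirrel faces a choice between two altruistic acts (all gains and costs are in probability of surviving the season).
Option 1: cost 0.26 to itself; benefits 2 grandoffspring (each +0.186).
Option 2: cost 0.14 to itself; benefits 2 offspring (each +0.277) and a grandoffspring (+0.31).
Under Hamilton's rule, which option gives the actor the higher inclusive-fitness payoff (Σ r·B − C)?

Option 2

Option 1: r to a grandoffspring = 0.25.
Option 1: Σ r·B − C = (2·0.25·0.186) − 0.26 = -0.167.
Option 2: r to an offspring = 0.5.
Option 2: r to a grandoffspring = 0.25.
Option 2: Σ r·B − C = (2·0.5·0.277 + 1·0.25·0.31) − 0.14 = 0.2145.
Option 2 has the higher net inclusive-fitness payoff.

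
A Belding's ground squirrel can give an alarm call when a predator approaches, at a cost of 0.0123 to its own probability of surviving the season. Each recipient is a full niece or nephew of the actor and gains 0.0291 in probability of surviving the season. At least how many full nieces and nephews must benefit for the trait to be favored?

r to a full niece or nephew = 0.25 (full aunt/uncle↔niece/nephew: two paths of length 3 through the shared grandparent pair: r = 2·(1/2)^3 = 1/4).
Hamilton's rule: n·r·B > C  ⇒  n > C/(r·B) = 0.0123/(0.25·0.0291) = 1.691.
The smallest integer exceeding 1.691 is 2.

2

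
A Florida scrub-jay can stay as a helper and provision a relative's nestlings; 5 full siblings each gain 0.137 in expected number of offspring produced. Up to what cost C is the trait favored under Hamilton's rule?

r to a full sibling = 1/2 (full sibs share both parents — two paths of length 2: r = 2·(1/2)^2 = 1/2).
Hamilton's rule: n·r·B > C, so the trait is favored while C < n·r·B = 5·0.5·0.137 = 0.3425.

0.3425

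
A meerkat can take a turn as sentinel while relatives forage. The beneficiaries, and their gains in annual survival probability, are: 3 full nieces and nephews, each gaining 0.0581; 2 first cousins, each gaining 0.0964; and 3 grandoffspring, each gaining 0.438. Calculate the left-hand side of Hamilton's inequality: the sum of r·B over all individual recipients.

r to a full niece or nephew = 0.25 (full aunt/uncle↔niece/nephew: two paths of length 3 through the shared grandparent pair: r = 2·(1/2)^3 = 1/4).
r to a first cousin = 1/8 (first cousins share one grandparent pair — two paths of length 4: r = 2·(1/2)^4 = 1/8).
r to a grandoffspring = 1/4 (two parent–offspring links: r = (1/2)^2 = 1/4).
Summing one r·B term per recipient: 3·0.25·0.0581 + 2·0.125·0.0964 + 3·0.25·0.438 = 0.396175.

0.396175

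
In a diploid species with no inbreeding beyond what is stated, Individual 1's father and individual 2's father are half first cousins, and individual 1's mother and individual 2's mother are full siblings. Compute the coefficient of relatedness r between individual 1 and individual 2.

Independent pedigree routes through distinct common ancestors add.
Individual 1 and individual 2 are related in two ways: half second cousins through their fathers (r = 1/64) and first cousins through their mothers (r = 1/8).
r = 1/64 + 1/8 = 0.140625.

0.140625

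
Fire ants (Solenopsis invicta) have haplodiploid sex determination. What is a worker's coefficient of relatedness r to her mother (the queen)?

One meiotic link between diploid queen and diploid daughter: r = 1/2.

0.5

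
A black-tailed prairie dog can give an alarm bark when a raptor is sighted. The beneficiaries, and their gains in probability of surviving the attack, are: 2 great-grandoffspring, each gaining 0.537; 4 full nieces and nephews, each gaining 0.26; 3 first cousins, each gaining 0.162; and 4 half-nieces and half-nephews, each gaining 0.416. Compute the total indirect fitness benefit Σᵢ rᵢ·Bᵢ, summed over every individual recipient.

0.663

r to a great-grandoffspring = 0.125 (three parent–offspring links: r = (1/2)^3 = 1/8).
r to a full niece or nephew = 1/4 (full aunt/uncle↔niece/nephew: two paths of length 3 through the shared grandparent pair: r = 2·(1/2)^3 = 1/4).
r to a first cousin = 1/8 (first cousins share one grandparent pair — two paths of length 4: r = 2·(1/2)^4 = 1/8).
r to a half-niece or half-nephew = 1/8 (half-aunt/uncle↔niece/nephew: one path of length 3: r = (1/2)^3 = 1/8).
Summing one r·B term per recipient: 2·0.125·0.537 + 4·0.25·0.26 + 3·0.125·0.162 + 4·0.125·0.416 = 0.663.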